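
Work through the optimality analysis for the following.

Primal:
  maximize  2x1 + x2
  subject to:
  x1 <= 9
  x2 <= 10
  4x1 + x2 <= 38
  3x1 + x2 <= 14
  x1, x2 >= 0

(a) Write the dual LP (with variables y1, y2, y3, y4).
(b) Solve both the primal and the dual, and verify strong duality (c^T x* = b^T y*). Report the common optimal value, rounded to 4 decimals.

The standard primal-dual pair for 'max c^T x s.t. A x <= b, x >= 0' is:
  Dual:  min b^T y  s.t.  A^T y >= c,  y >= 0.

So the dual LP is:
  minimize  9y1 + 10y2 + 38y3 + 14y4
  subject to:
    y1 + 4y3 + 3y4 >= 2
    y2 + y3 + y4 >= 1
    y1, y2, y3, y4 >= 0

Solving the primal: x* = (1.3333, 10).
  primal value c^T x* = 12.6667.
Solving the dual: y* = (0, 0.3333, 0, 0.6667).
  dual value b^T y* = 12.6667.
Strong duality: c^T x* = b^T y*. Confirmed.

12.6667


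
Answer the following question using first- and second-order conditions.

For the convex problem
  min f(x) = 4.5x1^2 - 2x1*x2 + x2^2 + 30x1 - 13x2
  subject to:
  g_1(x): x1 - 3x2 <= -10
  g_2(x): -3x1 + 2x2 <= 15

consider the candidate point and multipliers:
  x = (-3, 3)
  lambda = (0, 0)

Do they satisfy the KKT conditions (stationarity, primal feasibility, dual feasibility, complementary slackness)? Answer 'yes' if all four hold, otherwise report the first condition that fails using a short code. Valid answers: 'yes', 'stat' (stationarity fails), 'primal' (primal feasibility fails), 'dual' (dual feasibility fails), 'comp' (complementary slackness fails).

Gradient of f: grad f(x) = Q x + c = (-3, -1)
Constraint values g_i(x) = a_i^T x - b_i:
  g_1((-3, 3)) = -2
  g_2((-3, 3)) = 0
Stationarity residual: grad f(x) + sum_i lambda_i a_i = (-3, -1)
  -> stationarity FAILS
Primal feasibility (all g_i <= 0): OK
Dual feasibility (all lambda_i >= 0): OK
Complementary slackness (lambda_i * g_i(x) = 0 for all i): OK

Verdict: the first failing condition is stationarity -> stat.

stat


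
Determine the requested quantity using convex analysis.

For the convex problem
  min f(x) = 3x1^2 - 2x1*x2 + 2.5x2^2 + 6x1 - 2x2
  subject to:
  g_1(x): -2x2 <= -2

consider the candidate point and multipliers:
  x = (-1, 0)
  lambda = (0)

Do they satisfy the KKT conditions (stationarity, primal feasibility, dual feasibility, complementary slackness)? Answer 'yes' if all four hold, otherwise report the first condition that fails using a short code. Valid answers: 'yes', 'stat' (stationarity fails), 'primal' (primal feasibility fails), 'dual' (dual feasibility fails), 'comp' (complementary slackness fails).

Gradient of f: grad f(x) = Q x + c = (0, 0)
Constraint values g_i(x) = a_i^T x - b_i:
  g_1((-1, 0)) = 2
Stationarity residual: grad f(x) + sum_i lambda_i a_i = (0, 0)
  -> stationarity OK
Primal feasibility (all g_i <= 0): FAILS
Dual feasibility (all lambda_i >= 0): OK
Complementary slackness (lambda_i * g_i(x) = 0 for all i): OK

Verdict: the first failing condition is primal_feasibility -> primal.

primal


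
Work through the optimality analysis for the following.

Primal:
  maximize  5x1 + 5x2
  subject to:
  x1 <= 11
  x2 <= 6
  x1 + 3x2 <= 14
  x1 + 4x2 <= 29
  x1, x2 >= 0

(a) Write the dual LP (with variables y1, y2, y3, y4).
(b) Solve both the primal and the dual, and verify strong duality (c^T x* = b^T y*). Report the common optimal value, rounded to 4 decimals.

The standard primal-dual pair for 'max c^T x s.t. A x <= b, x >= 0' is:
  Dual:  min b^T y  s.t.  A^T y >= c,  y >= 0.

So the dual LP is:
  minimize  11y1 + 6y2 + 14y3 + 29y4
  subject to:
    y1 + y3 + y4 >= 5
    y2 + 3y3 + 4y4 >= 5
    y1, y2, y3, y4 >= 0

Solving the primal: x* = (11, 1).
  primal value c^T x* = 60.
Solving the dual: y* = (3.3333, 0, 1.6667, 0).
  dual value b^T y* = 60.
Strong duality: c^T x* = b^T y*. Confirmed.

60


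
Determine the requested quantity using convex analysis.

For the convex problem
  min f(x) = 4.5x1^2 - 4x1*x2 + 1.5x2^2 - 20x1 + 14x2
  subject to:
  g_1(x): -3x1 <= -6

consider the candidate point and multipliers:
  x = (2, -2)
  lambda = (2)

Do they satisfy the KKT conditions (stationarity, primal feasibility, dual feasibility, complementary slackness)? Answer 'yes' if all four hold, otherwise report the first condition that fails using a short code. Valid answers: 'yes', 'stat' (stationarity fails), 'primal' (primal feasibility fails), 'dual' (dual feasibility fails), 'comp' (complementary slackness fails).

Gradient of f: grad f(x) = Q x + c = (6, 0)
Constraint values g_i(x) = a_i^T x - b_i:
  g_1((2, -2)) = 0
Stationarity residual: grad f(x) + sum_i lambda_i a_i = (0, 0)
  -> stationarity OK
Primal feasibility (all g_i <= 0): OK
Dual feasibility (all lambda_i >= 0): OK
Complementary slackness (lambda_i * g_i(x) = 0 for all i): OK

Verdict: yes, KKT holds.

yes


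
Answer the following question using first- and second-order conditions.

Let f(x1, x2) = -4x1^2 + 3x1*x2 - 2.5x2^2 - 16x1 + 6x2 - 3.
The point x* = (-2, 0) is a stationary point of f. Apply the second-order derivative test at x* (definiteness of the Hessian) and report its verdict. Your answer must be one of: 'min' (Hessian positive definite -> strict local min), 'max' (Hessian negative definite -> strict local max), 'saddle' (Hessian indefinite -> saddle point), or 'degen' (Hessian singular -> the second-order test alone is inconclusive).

Compute the Hessian H = grad^2 f:
  H = [[-8, 3], [3, -5]]
Verify stationarity: grad f(x*) = H x* + g = (0, 0).
Eigenvalues of H: -9.8541, -3.1459.
Both eigenvalues < 0, so H is negative definite -> x* is a strict local max.

max


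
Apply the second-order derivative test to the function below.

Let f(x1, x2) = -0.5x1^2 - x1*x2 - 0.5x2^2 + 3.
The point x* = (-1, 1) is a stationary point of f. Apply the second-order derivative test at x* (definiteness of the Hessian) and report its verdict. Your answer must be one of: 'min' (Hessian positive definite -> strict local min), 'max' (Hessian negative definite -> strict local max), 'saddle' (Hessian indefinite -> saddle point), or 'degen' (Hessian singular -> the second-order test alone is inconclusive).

Compute the Hessian H = grad^2 f:
  H = [[-1, -1], [-1, -1]]
Verify stationarity: grad f(x*) = H x* + g = (0, 0).
Eigenvalues of H: -2, 0.
H has a zero eigenvalue (singular; negative semidefinite but not definite), so H is neither positive definite, negative definite, nor indefinite. The second-order test alone is inconclusive -> degen.
(Indeed, f is constant along the null direction of H through x*, so x* is not a strict local extremum.)

degen


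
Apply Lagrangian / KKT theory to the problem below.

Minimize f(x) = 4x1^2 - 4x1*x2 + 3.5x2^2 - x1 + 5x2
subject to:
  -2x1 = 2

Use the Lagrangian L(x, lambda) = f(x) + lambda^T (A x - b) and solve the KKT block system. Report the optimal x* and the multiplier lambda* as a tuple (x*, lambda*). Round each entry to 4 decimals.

Form the Lagrangian:
  L(x, lambda) = (1/2) x^T Q x + c^T x + lambda^T (A x - b)
Stationarity (grad_x L = 0): Q x + c + A^T lambda = 0.
Primal feasibility: A x = b.

This gives the KKT block system:
  [ Q   A^T ] [ x     ]   [-c ]
  [ A    0  ] [ lambda ] = [ b ]

Solving the linear system:
  x*      = (-1, -1.2857)
  lambda* = (-1.9286)
  f(x*)   = -0.7857

x* = (-1, -1.2857), lambda* = (-1.9286)


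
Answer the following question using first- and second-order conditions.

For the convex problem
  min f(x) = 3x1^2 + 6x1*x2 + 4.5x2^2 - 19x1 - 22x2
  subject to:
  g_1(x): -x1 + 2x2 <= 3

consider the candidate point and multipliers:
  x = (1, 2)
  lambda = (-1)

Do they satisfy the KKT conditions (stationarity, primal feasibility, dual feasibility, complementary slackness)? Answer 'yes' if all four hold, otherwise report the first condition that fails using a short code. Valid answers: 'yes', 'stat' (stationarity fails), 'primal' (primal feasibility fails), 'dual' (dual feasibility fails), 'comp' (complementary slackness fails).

Gradient of f: grad f(x) = Q x + c = (-1, 2)
Constraint values g_i(x) = a_i^T x - b_i:
  g_1((1, 2)) = 0
Stationarity residual: grad f(x) + sum_i lambda_i a_i = (0, 0)
  -> stationarity OK
Primal feasibility (all g_i <= 0): OK
Dual feasibility (all lambda_i >= 0): FAILS
Complementary slackness (lambda_i * g_i(x) = 0 for all i): OK

Verdict: the first failing condition is dual_feasibility -> dual.

dual


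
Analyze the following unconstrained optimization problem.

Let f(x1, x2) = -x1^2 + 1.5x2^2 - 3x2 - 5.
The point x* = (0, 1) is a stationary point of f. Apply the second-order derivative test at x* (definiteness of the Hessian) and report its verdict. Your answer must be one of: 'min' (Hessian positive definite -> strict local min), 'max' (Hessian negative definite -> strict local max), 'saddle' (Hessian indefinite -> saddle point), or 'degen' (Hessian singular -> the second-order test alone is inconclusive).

Compute the Hessian H = grad^2 f:
  H = [[-2, 0], [0, 3]]
Verify stationarity: grad f(x*) = H x* + g = (0, 0).
Eigenvalues of H: -2, 3.
Eigenvalues have mixed signs, so H is indefinite -> x* is a saddle point.

saddle


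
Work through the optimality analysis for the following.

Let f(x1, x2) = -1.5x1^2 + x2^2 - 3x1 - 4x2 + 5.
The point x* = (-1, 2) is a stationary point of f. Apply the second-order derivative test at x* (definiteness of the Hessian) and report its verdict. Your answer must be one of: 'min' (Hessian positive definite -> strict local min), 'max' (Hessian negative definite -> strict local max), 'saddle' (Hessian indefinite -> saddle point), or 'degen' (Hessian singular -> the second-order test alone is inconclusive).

Compute the Hessian H = grad^2 f:
  H = [[-3, 0], [0, 2]]
Verify stationarity: grad f(x*) = H x* + g = (0, 0).
Eigenvalues of H: -3, 2.
Eigenvalues have mixed signs, so H is indefinite -> x* is a saddle point.

saddle


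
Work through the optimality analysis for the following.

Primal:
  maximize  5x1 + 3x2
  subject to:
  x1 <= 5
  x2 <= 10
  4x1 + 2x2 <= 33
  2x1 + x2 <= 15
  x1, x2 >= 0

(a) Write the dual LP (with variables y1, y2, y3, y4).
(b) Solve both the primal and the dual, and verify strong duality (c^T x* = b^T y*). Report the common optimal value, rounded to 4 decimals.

The standard primal-dual pair for 'max c^T x s.t. A x <= b, x >= 0' is:
  Dual:  min b^T y  s.t.  A^T y >= c,  y >= 0.

So the dual LP is:
  minimize  5y1 + 10y2 + 33y3 + 15y4
  subject to:
    y1 + 4y3 + 2y4 >= 5
    y2 + 2y3 + y4 >= 3
    y1, y2, y3, y4 >= 0

Solving the primal: x* = (2.5, 10).
  primal value c^T x* = 42.5.
Solving the dual: y* = (0, 0.5, 0, 2.5).
  dual value b^T y* = 42.5.
Strong duality: c^T x* = b^T y*. Confirmed.

42.5


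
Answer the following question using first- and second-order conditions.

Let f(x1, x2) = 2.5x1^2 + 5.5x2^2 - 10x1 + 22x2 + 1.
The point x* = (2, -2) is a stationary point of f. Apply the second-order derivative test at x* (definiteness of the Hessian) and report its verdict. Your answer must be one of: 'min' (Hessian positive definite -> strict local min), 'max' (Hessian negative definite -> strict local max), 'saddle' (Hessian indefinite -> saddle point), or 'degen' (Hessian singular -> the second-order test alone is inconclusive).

Compute the Hessian H = grad^2 f:
  H = [[5, 0], [0, 11]]
Verify stationarity: grad f(x*) = H x* + g = (0, 0).
Eigenvalues of H: 5, 11.
Both eigenvalues > 0, so H is positive definite -> x* is a strict local min.

min


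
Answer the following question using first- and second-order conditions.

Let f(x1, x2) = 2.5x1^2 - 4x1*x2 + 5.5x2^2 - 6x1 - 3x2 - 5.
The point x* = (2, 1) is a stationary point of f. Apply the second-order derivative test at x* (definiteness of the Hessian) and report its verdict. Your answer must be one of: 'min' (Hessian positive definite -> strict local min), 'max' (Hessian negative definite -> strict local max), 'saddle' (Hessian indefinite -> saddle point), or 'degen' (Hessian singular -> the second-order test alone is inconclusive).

Compute the Hessian H = grad^2 f:
  H = [[5, -4], [-4, 11]]
Verify stationarity: grad f(x*) = H x* + g = (0, 0).
Eigenvalues of H: 3, 13.
Both eigenvalues > 0, so H is positive definite -> x* is a strict local min.

min


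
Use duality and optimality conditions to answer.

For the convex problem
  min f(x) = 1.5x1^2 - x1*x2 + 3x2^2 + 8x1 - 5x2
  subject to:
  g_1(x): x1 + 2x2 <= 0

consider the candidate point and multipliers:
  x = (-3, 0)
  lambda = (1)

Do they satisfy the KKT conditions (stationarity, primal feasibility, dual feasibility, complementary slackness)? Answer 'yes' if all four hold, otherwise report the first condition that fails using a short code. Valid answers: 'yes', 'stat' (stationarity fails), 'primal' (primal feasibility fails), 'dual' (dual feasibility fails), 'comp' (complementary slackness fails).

Gradient of f: grad f(x) = Q x + c = (-1, -2)
Constraint values g_i(x) = a_i^T x - b_i:
  g_1((-3, 0)) = -3
Stationarity residual: grad f(x) + sum_i lambda_i a_i = (0, 0)
  -> stationarity OK
Primal feasibility (all g_i <= 0): OK
Dual feasibility (all lambda_i >= 0): OK
Complementary slackness (lambda_i * g_i(x) = 0 for all i): FAILS

Verdict: the first failing condition is complementary_slackness -> comp.

comp


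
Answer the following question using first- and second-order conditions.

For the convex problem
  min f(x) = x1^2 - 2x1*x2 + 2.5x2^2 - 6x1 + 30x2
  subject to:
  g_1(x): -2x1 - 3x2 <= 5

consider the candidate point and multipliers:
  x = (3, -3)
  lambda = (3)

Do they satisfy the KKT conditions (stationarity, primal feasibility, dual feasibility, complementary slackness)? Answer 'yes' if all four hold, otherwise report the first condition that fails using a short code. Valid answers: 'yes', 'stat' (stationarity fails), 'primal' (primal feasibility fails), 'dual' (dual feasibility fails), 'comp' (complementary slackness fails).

Gradient of f: grad f(x) = Q x + c = (6, 9)
Constraint values g_i(x) = a_i^T x - b_i:
  g_1((3, -3)) = -2
Stationarity residual: grad f(x) + sum_i lambda_i a_i = (0, 0)
  -> stationarity OK
Primal feasibility (all g_i <= 0): OK
Dual feasibility (all lambda_i >= 0): OK
Complementary slackness (lambda_i * g_i(x) = 0 for all i): FAILS

Verdict: the first failing condition is complementary_slackness -> comp.

comp


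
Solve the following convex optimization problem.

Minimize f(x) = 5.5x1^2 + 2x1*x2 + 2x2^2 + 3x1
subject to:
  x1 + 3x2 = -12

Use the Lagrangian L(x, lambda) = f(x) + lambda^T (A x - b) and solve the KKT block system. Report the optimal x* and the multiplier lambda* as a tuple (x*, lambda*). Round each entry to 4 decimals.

Form the Lagrangian:
  L(x, lambda) = (1/2) x^T Q x + c^T x + lambda^T (A x - b)
Stationarity (grad_x L = 0): Q x + c + A^T lambda = 0.
Primal feasibility: A x = b.

This gives the KKT block system:
  [ Q   A^T ] [ x     ]   [-c ]
  [ A    0  ] [ lambda ] = [ b ]

Solving the linear system:
  x*      = (-0.033, -3.989)
  lambda* = (5.3407)
  f(x*)   = 31.9945

x* = (-0.033, -3.989), lambda* = (5.3407)


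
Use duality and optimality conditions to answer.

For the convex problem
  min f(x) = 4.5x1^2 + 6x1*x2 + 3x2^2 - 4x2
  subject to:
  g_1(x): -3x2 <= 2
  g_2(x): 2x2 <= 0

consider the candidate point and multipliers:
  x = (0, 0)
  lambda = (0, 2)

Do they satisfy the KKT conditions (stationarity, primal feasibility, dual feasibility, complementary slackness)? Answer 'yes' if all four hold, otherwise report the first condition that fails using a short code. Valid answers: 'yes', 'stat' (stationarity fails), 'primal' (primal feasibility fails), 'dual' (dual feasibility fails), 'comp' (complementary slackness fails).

Gradient of f: grad f(x) = Q x + c = (0, -4)
Constraint values g_i(x) = a_i^T x - b_i:
  g_1((0, 0)) = -2
  g_2((0, 0)) = 0
Stationarity residual: grad f(x) + sum_i lambda_i a_i = (0, 0)
  -> stationarity OK
Primal feasibility (all g_i <= 0): OK
Dual feasibility (all lambda_i >= 0): OK
Complementary slackness (lambda_i * g_i(x) = 0 for all i): OK

Verdict: yes, KKT holds.

yes


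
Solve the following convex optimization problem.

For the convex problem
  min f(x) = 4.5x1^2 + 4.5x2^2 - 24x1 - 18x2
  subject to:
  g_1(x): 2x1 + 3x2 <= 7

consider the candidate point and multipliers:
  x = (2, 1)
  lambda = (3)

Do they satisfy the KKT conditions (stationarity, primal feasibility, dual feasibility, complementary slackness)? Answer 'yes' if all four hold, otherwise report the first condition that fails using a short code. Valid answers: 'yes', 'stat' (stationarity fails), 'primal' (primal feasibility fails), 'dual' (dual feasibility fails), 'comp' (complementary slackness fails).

Gradient of f: grad f(x) = Q x + c = (-6, -9)
Constraint values g_i(x) = a_i^T x - b_i:
  g_1((2, 1)) = 0
Stationarity residual: grad f(x) + sum_i lambda_i a_i = (0, 0)
  -> stationarity OK
Primal feasibility (all g_i <= 0): OK
Dual feasibility (all lambda_i >= 0): OK
Complementary slackness (lambda_i * g_i(x) = 0 for all i): OK

Verdict: yes, KKT holds.

yes


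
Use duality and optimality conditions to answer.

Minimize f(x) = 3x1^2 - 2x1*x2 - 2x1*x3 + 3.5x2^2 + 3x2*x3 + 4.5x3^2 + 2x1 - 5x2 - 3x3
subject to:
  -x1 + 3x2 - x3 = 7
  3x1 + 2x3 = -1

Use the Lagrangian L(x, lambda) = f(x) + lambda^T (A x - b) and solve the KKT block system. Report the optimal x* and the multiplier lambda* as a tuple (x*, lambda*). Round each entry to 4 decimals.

Form the Lagrangian:
  L(x, lambda) = (1/2) x^T Q x + c^T x + lambda^T (A x - b)
Stationarity (grad_x L = 0): Q x + c + A^T lambda = 0.
Primal feasibility: A x = b.

This gives the KKT block system:
  [ Q   A^T ] [ x     ]   [-c ]
  [ A    0  ] [ lambda ] = [ b ]

Solving the linear system:
  x*      = (0.0369, 2.1605, -0.5554)
  lambda* = (-2.7945, -0.6019)
  f(x*)   = 4.9486

x* = (0.0369, 2.1605, -0.5554), lambda* = (-2.7945, -0.6019)


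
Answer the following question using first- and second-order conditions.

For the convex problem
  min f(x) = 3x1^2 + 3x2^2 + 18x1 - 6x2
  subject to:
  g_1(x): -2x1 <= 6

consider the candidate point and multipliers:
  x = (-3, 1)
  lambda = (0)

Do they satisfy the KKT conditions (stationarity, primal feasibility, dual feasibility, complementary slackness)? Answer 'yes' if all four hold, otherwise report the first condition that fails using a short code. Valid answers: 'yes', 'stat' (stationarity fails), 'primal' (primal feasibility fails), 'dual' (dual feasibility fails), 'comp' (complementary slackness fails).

Gradient of f: grad f(x) = Q x + c = (0, 0)
Constraint values g_i(x) = a_i^T x - b_i:
  g_1((-3, 1)) = 0
Stationarity residual: grad f(x) + sum_i lambda_i a_i = (0, 0)
  -> stationarity OK
Primal feasibility (all g_i <= 0): OK
Dual feasibility (all lambda_i >= 0): OK
Complementary slackness (lambda_i * g_i(x) = 0 for all i): OK

Verdict: yes, KKT holds.

yes


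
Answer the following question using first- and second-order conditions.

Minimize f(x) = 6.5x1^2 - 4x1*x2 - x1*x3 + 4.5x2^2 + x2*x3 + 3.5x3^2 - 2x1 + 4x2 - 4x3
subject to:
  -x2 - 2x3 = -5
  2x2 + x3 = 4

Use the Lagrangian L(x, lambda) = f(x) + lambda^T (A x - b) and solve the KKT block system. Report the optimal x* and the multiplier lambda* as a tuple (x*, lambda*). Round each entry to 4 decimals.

Form the Lagrangian:
  L(x, lambda) = (1/2) x^T Q x + c^T x + lambda^T (A x - b)
Stationarity (grad_x L = 0): Q x + c + A^T lambda = 0.
Primal feasibility: A x = b.

This gives the KKT block system:
  [ Q   A^T ] [ x     ]   [-c ]
  [ A    0  ] [ lambda ] = [ b ]

Solving the linear system:
  x*      = (0.6154, 1, 2)
  lambda* = (2.7436, -4.8974)
  f(x*)   = 14.0385

x* = (0.6154, 1, 2), lambda* = (2.7436, -4.8974)


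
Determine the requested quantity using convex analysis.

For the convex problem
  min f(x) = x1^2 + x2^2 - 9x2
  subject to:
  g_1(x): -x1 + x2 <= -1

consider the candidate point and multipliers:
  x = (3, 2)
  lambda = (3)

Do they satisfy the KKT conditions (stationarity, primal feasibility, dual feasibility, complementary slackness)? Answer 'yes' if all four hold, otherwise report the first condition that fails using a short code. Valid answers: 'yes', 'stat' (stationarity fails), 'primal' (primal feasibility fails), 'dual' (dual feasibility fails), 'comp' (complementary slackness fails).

Gradient of f: grad f(x) = Q x + c = (6, -5)
Constraint values g_i(x) = a_i^T x - b_i:
  g_1((3, 2)) = 0
Stationarity residual: grad f(x) + sum_i lambda_i a_i = (3, -2)
  -> stationarity FAILS
Primal feasibility (all g_i <= 0): OK
Dual feasibility (all lambda_i >= 0): OK
Complementary slackness (lambda_i * g_i(x) = 0 for all i): OK

Verdict: the first failing condition is stationarity -> stat.

stat


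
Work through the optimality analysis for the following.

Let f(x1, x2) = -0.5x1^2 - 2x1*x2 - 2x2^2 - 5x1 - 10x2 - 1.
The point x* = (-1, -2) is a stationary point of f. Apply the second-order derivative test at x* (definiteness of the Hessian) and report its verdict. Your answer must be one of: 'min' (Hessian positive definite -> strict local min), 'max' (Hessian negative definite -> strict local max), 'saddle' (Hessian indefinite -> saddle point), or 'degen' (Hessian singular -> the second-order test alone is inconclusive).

Compute the Hessian H = grad^2 f:
  H = [[-1, -2], [-2, -4]]
Verify stationarity: grad f(x*) = H x* + g = (0, 0).
Eigenvalues of H: -5, 0.
H has a zero eigenvalue (singular; negative semidefinite but not definite), so H is neither positive definite, negative definite, nor indefinite. The second-order test alone is inconclusive -> degen.
(Indeed, f is constant along the null direction of H through x*, so x* is not a strict local extremum.)

degen


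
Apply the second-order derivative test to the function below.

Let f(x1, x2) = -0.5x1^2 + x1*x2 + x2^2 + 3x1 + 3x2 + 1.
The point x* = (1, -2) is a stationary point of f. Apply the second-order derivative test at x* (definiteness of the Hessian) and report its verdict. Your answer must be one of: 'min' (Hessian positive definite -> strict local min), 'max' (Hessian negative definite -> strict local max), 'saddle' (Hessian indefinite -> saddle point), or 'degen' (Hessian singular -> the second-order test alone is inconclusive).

Compute the Hessian H = grad^2 f:
  H = [[-1, 1], [1, 2]]
Verify stationarity: grad f(x*) = H x* + g = (0, 0).
Eigenvalues of H: -1.3028, 2.3028.
Eigenvalues have mixed signs, so H is indefinite -> x* is a saddle point.

saddle


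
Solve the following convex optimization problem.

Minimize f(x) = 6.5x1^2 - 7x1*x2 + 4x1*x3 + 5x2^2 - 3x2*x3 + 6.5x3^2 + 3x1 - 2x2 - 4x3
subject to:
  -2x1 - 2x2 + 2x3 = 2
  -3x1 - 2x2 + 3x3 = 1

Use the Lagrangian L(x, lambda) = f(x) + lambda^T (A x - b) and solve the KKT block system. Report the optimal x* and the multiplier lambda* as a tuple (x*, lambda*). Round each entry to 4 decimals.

Form the Lagrangian:
  L(x, lambda) = (1/2) x^T Q x + c^T x + lambda^T (A x - b)
Stationarity (grad_x L = 0): Q x + c + A^T lambda = 0.
Primal feasibility: A x = b.

This gives the KKT block system:
  [ Q   A^T ] [ x     ]   [-c ]
  [ A    0  ] [ lambda ] = [ b ]

Solving the linear system:
  x*      = (-0.0588, -2, -1.0588)
  lambda* = (-39.6176, 30.4118)
  f(x*)   = 28.4412

x* = (-0.0588, -2, -1.0588), lambda* = (-39.6176, 30.4118)


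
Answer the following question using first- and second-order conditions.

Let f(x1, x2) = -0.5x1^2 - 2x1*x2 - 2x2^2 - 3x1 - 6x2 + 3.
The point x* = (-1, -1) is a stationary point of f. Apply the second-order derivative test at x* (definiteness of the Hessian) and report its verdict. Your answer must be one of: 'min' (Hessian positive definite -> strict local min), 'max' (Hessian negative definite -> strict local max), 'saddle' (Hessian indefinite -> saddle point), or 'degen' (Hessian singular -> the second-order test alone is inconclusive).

Compute the Hessian H = grad^2 f:
  H = [[-1, -2], [-2, -4]]
Verify stationarity: grad f(x*) = H x* + g = (0, 0).
Eigenvalues of H: -5, 0.
H has a zero eigenvalue (singular; negative semidefinite but not definite), so H is neither positive definite, negative definite, nor indefinite. The second-order test alone is inconclusive -> degen.
(Indeed, f is constant along the null direction of H through x*, so x* is not a strict local extremum.)

degen


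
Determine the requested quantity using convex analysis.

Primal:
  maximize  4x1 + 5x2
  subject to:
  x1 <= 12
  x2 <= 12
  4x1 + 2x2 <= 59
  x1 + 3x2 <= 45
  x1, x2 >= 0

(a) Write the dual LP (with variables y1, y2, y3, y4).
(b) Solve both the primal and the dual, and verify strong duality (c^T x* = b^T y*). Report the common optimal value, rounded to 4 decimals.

The standard primal-dual pair for 'max c^T x s.t. A x <= b, x >= 0' is:
  Dual:  min b^T y  s.t.  A^T y >= c,  y >= 0.

So the dual LP is:
  minimize  12y1 + 12y2 + 59y3 + 45y4
  subject to:
    y1 + 4y3 + y4 >= 4
    y2 + 2y3 + 3y4 >= 5
    y1, y2, y3, y4 >= 0

Solving the primal: x* = (8.75, 12).
  primal value c^T x* = 95.
Solving the dual: y* = (0, 3, 1, 0).
  dual value b^T y* = 95.
Strong duality: c^T x* = b^T y*. Confirmed.

95


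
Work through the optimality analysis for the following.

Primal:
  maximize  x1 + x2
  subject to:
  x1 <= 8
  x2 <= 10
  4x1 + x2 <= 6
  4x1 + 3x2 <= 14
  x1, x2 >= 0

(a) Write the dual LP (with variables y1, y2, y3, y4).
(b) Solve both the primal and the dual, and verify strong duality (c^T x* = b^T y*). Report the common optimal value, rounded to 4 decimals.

The standard primal-dual pair for 'max c^T x s.t. A x <= b, x >= 0' is:
  Dual:  min b^T y  s.t.  A^T y >= c,  y >= 0.

So the dual LP is:
  minimize  8y1 + 10y2 + 6y3 + 14y4
  subject to:
    y1 + 4y3 + 4y4 >= 1
    y2 + y3 + 3y4 >= 1
    y1, y2, y3, y4 >= 0

Solving the primal: x* = (0, 4.6667).
  primal value c^T x* = 4.6667.
Solving the dual: y* = (0, 0, 0, 0.3333).
  dual value b^T y* = 4.6667.
Strong duality: c^T x* = b^T y*. Confirmed.

4.6667


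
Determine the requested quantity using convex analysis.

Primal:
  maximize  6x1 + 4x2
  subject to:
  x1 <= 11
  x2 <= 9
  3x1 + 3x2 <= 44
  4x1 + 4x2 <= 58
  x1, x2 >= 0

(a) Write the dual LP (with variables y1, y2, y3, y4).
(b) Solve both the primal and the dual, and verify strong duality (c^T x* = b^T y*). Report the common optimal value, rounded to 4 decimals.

The standard primal-dual pair for 'max c^T x s.t. A x <= b, x >= 0' is:
  Dual:  min b^T y  s.t.  A^T y >= c,  y >= 0.

So the dual LP is:
  minimize  11y1 + 9y2 + 44y3 + 58y4
  subject to:
    y1 + 3y3 + 4y4 >= 6
    y2 + 3y3 + 4y4 >= 4
    y1, y2, y3, y4 >= 0

Solving the primal: x* = (11, 3.5).
  primal value c^T x* = 80.
Solving the dual: y* = (2, 0, 0, 1).
  dual value b^T y* = 80.
Strong duality: c^T x* = b^T y*. Confirmed.

80


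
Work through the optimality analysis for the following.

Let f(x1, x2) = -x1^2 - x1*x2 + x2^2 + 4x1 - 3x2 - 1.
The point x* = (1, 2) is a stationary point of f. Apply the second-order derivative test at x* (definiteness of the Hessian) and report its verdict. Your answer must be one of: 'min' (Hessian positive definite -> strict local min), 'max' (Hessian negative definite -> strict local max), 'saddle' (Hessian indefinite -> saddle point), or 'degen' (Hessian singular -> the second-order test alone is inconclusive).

Compute the Hessian H = grad^2 f:
  H = [[-2, -1], [-1, 2]]
Verify stationarity: grad f(x*) = H x* + g = (0, 0).
Eigenvalues of H: -2.2361, 2.2361.
Eigenvalues have mixed signs, so H is indefinite -> x* is a saddle point.

saddle


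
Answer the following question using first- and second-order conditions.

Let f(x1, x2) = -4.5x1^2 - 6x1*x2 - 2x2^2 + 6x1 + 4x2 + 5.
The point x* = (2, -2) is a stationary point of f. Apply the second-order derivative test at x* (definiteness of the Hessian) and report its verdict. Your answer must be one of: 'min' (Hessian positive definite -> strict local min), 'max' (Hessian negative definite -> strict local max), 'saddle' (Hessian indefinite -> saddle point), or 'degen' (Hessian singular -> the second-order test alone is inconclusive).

Compute the Hessian H = grad^2 f:
  H = [[-9, -6], [-6, -4]]
Verify stationarity: grad f(x*) = H x* + g = (0, 0).
Eigenvalues of H: -13, 0.
H has a zero eigenvalue (singular; negative semidefinite but not definite), so H is neither positive definite, negative definite, nor indefinite. The second-order test alone is inconclusive -> degen.
(Indeed, f is constant along the null direction of H through x*, so x* is not a strict local extremum.)

degen


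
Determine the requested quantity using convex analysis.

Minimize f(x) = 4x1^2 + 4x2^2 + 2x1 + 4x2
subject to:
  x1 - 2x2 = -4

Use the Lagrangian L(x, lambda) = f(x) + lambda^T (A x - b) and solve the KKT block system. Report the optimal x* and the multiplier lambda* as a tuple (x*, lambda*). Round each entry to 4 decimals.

Form the Lagrangian:
  L(x, lambda) = (1/2) x^T Q x + c^T x + lambda^T (A x - b)
Stationarity (grad_x L = 0): Q x + c + A^T lambda = 0.
Primal feasibility: A x = b.

This gives the KKT block system:
  [ Q   A^T ] [ x     ]   [-c ]
  [ A    0  ] [ lambda ] = [ b ]

Solving the linear system:
  x*      = (-1.2, 1.4)
  lambda* = (7.6)
  f(x*)   = 16.8

x* = (-1.2, 1.4), lambda* = (7.6)


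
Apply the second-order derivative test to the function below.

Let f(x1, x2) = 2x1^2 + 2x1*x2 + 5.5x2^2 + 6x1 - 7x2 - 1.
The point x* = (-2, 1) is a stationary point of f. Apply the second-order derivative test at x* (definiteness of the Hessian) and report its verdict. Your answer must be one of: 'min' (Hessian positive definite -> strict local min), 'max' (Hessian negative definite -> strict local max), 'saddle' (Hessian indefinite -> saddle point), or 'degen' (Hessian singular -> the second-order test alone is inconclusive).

Compute the Hessian H = grad^2 f:
  H = [[4, 2], [2, 11]]
Verify stationarity: grad f(x*) = H x* + g = (0, 0).
Eigenvalues of H: 3.4689, 11.5311.
Both eigenvalues > 0, so H is positive definite -> x* is a strict local min.

min


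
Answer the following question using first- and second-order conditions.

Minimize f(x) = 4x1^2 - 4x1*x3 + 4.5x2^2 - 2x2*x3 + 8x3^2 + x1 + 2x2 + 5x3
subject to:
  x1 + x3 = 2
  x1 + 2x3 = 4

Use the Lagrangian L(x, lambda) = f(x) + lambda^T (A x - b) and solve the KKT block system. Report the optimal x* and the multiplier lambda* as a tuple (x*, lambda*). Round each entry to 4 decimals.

Form the Lagrangian:
  L(x, lambda) = (1/2) x^T Q x + c^T x + lambda^T (A x - b)
Stationarity (grad_x L = 0): Q x + c + A^T lambda = 0.
Primal feasibility: A x = b.

This gives the KKT block system:
  [ Q   A^T ] [ x     ]   [-c ]
  [ A    0  ] [ lambda ] = [ b ]

Solving the linear system:
  x*      = (0, 0.2222, 2)
  lambda* = (50.5556, -43.5556)
  f(x*)   = 41.7778

x* = (0, 0.2222, 2), lambda* = (50.5556, -43.5556)


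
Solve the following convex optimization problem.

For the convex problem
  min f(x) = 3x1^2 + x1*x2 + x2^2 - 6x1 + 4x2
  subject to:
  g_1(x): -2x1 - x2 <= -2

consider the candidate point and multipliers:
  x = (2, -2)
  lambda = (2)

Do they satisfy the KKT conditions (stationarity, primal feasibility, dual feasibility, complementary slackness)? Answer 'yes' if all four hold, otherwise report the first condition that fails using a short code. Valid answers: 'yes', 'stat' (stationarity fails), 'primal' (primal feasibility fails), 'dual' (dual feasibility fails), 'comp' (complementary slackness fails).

Gradient of f: grad f(x) = Q x + c = (4, 2)
Constraint values g_i(x) = a_i^T x - b_i:
  g_1((2, -2)) = 0
Stationarity residual: grad f(x) + sum_i lambda_i a_i = (0, 0)
  -> stationarity OK
Primal feasibility (all g_i <= 0): OK
Dual feasibility (all lambda_i >= 0): OK
Complementary slackness (lambda_i * g_i(x) = 0 for all i): OK

Verdict: yes, KKT holds.

yes


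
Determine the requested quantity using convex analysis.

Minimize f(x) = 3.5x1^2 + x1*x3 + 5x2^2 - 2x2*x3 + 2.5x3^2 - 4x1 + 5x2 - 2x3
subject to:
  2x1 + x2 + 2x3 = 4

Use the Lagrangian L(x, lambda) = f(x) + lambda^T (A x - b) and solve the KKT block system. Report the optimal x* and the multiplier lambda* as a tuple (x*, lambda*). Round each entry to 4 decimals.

Form the Lagrangian:
  L(x, lambda) = (1/2) x^T Q x + c^T x + lambda^T (A x - b)
Stationarity (grad_x L = 0): Q x + c + A^T lambda = 0.
Primal feasibility: A x = b.

This gives the KKT block system:
  [ Q   A^T ] [ x     ]   [-c ]
  [ A    0  ] [ lambda ] = [ b ]

Solving the linear system:
  x*      = (1.0343, -0.0858, 1.0086)
  lambda* = (-2.1245)
  f(x*)   = 0.9571

x* = (1.0343, -0.0858, 1.0086), lambda* = (-2.1245)


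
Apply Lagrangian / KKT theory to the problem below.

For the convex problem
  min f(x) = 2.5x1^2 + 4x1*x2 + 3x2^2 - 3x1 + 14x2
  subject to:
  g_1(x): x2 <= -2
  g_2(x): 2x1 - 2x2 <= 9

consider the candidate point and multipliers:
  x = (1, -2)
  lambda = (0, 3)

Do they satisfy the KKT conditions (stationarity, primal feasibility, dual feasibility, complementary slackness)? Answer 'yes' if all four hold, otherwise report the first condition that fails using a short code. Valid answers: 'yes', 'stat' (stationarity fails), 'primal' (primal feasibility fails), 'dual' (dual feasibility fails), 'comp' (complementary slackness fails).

Gradient of f: grad f(x) = Q x + c = (-6, 6)
Constraint values g_i(x) = a_i^T x - b_i:
  g_1((1, -2)) = 0
  g_2((1, -2)) = -3
Stationarity residual: grad f(x) + sum_i lambda_i a_i = (0, 0)
  -> stationarity OK
Primal feasibility (all g_i <= 0): OK
Dual feasibility (all lambda_i >= 0): OK
Complementary slackness (lambda_i * g_i(x) = 0 for all i): FAILS

Verdict: the first failing condition is complementary_slackness -> comp.

comp


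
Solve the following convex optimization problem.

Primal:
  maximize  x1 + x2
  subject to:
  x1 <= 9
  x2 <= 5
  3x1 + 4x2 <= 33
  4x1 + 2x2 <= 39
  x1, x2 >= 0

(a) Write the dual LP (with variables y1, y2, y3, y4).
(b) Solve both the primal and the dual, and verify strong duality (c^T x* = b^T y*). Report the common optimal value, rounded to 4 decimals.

The standard primal-dual pair for 'max c^T x s.t. A x <= b, x >= 0' is:
  Dual:  min b^T y  s.t.  A^T y >= c,  y >= 0.

So the dual LP is:
  minimize  9y1 + 5y2 + 33y3 + 39y4
  subject to:
    y1 + 3y3 + 4y4 >= 1
    y2 + 4y3 + 2y4 >= 1
    y1, y2, y3, y4 >= 0

Solving the primal: x* = (9, 1.5).
  primal value c^T x* = 10.5.
Solving the dual: y* = (0, 0, 0.2, 0.1).
  dual value b^T y* = 10.5.
Strong duality: c^T x* = b^T y*. Confirmed.

10.5


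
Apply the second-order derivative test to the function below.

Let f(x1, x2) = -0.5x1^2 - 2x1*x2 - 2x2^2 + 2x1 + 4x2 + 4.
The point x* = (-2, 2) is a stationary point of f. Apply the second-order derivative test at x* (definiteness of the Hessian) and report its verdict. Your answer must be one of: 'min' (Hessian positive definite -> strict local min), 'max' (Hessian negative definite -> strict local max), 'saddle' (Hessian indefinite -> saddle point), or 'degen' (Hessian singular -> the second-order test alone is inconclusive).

Compute the Hessian H = grad^2 f:
  H = [[-1, -2], [-2, -4]]
Verify stationarity: grad f(x*) = H x* + g = (0, 0).
Eigenvalues of H: -5, 0.
H has a zero eigenvalue (singular; negative semidefinite but not definite), so H is neither positive definite, negative definite, nor indefinite. The second-order test alone is inconclusive -> degen.
(Indeed, f is constant along the null direction of H through x*, so x* is not a strict local extremum.)

degen


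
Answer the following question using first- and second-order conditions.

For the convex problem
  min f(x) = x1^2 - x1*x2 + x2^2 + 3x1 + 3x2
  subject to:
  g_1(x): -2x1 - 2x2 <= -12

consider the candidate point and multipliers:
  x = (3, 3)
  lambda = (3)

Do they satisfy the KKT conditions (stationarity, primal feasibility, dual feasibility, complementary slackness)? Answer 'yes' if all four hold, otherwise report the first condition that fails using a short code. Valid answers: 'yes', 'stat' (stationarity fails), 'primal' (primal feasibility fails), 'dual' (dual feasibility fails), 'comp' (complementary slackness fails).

Gradient of f: grad f(x) = Q x + c = (6, 6)
Constraint values g_i(x) = a_i^T x - b_i:
  g_1((3, 3)) = 0
Stationarity residual: grad f(x) + sum_i lambda_i a_i = (0, 0)
  -> stationarity OK
Primal feasibility (all g_i <= 0): OK
Dual feasibility (all lambda_i >= 0): OK
Complementary slackness (lambda_i * g_i(x) = 0 for all i): OK

Verdict: yes, KKT holds.

yes


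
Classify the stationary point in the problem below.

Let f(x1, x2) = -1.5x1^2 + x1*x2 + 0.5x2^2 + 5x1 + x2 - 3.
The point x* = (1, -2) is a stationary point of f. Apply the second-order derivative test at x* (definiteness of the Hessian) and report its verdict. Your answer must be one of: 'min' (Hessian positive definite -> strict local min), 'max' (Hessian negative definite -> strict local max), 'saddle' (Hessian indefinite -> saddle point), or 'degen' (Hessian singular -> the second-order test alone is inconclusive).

Compute the Hessian H = grad^2 f:
  H = [[-3, 1], [1, 1]]
Verify stationarity: grad f(x*) = H x* + g = (0, 0).
Eigenvalues of H: -3.2361, 1.2361.
Eigenvalues have mixed signs, so H is indefinite -> x* is a saddle point.

saddle


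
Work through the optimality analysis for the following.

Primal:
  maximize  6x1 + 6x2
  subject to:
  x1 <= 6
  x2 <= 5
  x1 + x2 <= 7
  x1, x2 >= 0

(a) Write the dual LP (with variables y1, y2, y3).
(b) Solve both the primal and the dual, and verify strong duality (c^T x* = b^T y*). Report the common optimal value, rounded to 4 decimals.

The standard primal-dual pair for 'max c^T x s.t. A x <= b, x >= 0' is:
  Dual:  min b^T y  s.t.  A^T y >= c,  y >= 0.

So the dual LP is:
  minimize  6y1 + 5y2 + 7y3
  subject to:
    y1 + y3 >= 6
    y2 + y3 >= 6
    y1, y2, y3 >= 0

Solving the primal: x* = (2, 5).
  primal value c^T x* = 42.
Solving the dual: y* = (0, 0, 6).
  dual value b^T y* = 42.
Strong duality: c^T x* = b^T y*. Confirmed.

42


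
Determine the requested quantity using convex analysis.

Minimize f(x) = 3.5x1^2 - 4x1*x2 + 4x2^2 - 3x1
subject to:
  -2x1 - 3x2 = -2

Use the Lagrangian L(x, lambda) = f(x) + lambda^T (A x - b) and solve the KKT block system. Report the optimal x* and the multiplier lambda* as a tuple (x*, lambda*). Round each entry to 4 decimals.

Form the Lagrangian:
  L(x, lambda) = (1/2) x^T Q x + c^T x + lambda^T (A x - b)
Stationarity (grad_x L = 0): Q x + c + A^T lambda = 0.
Primal feasibility: A x = b.

This gives the KKT block system:
  [ Q   A^T ] [ x     ]   [-c ]
  [ A    0  ] [ lambda ] = [ b ]

Solving the linear system:
  x*      = (0.5804, 0.2797)
  lambda* = (-0.028)
  f(x*)   = -0.8986

x* = (0.5804, 0.2797), lambda* = (-0.028)


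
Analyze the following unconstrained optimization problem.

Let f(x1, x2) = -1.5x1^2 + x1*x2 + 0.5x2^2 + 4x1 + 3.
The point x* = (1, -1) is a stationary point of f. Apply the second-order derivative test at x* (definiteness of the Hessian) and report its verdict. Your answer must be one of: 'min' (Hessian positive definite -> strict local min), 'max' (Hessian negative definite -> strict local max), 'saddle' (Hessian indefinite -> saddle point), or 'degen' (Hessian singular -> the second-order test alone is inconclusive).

Compute the Hessian H = grad^2 f:
  H = [[-3, 1], [1, 1]]
Verify stationarity: grad f(x*) = H x* + g = (0, 0).
Eigenvalues of H: -3.2361, 1.2361.
Eigenvalues have mixed signs, so H is indefinite -> x* is a saddle point.

saddle


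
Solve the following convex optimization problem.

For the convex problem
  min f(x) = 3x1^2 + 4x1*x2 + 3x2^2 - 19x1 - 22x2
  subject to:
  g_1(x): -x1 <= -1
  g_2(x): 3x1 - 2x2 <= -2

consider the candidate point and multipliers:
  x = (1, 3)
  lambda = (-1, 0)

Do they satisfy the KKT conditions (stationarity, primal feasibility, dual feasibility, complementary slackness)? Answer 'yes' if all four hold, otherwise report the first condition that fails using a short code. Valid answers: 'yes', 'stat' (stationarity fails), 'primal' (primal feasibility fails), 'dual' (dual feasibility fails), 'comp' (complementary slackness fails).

Gradient of f: grad f(x) = Q x + c = (-1, 0)
Constraint values g_i(x) = a_i^T x - b_i:
  g_1((1, 3)) = 0
  g_2((1, 3)) = -1
Stationarity residual: grad f(x) + sum_i lambda_i a_i = (0, 0)
  -> stationarity OK
Primal feasibility (all g_i <= 0): OK
Dual feasibility (all lambda_i >= 0): FAILS
Complementary slackness (lambda_i * g_i(x) = 0 for all i): OK

Verdict: the first failing condition is dual_feasibility -> dual.

dual
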